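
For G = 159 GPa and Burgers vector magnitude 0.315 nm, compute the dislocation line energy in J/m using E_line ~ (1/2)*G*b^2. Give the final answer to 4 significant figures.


E = G*b^2/2
b = 0.315 nm = 3.15e-10 m
G = 159 GPa = 1.59e+11 Pa
E = 0.5 * 1.59e+11 * (3.15e-10)^2
E = 7.888e-09 J/m


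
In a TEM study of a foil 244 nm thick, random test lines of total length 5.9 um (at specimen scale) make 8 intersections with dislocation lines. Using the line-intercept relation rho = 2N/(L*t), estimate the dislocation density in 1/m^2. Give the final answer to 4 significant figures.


rho = 2N / (L * t)
L = 5.9 um = 5.9e-06 m, t = 244 nm = 2.44e-07 m
rho = 2 * 8 / (5.9e-06 * 2.44e-07)
rho = 1.111e+13 1/m^2


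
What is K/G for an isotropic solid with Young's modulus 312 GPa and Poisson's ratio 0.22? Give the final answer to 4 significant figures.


G = E / (2*(1+nu))
G = 312 / (2*(1+0.22)) = 127.869 GPa
K = E / (3*(1-2*nu))
K = 312 / (3*(1-2*0.22)) = 185.714 GPa
K/G = 185.714 / 127.869 = 1.452


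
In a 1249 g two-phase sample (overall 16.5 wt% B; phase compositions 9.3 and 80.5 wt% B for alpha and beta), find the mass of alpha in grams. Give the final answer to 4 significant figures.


f_alpha = (C_beta - C0) / (C_beta - C_alpha)
f_alpha = (80.5 - 16.5) / (80.5 - 9.3) = 0.898876
m_alpha = f_alpha * m_total = 0.898876 * 1249 = 1123 g


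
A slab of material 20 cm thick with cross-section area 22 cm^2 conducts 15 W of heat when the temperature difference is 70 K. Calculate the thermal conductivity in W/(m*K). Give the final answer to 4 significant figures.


k = Q*L / (A*dT)
L = 0.2 m, A = 2.2e-03 m^2
k = 15 * 0.2 / (2.2e-03 * 70)
k = 19.48 W/(m*K)


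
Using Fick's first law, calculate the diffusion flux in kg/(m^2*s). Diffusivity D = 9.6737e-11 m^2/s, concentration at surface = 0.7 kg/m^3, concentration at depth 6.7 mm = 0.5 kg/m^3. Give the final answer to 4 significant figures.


J = -D * (dC/dx) = D * (C1 - C2) / dx
J = 9.6737e-11 * (0.7 - 0.5) / 6.7e-03
J = 2.888e-09 kg/(m^2*s)


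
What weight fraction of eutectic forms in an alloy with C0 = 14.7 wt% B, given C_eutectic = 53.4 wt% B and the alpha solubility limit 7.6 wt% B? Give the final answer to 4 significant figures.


f_primary = (C_e - C0) / (C_e - C_alpha_max)
f_primary = (53.4 - 14.7) / (53.4 - 7.6)
f_primary = 0.844978
f_eutectic = 1 - 0.844978 = 0.155


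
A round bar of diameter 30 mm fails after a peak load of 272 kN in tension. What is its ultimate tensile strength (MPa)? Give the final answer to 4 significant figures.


A0 = pi*(d/2)^2 = pi*(30/2)^2 = 706.858 mm^2
UTS = F_max / A0 = 272*1000 / 706.858
UTS = 384.8 MPa


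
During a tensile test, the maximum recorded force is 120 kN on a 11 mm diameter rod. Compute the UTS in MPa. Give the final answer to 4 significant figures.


A0 = pi*(d/2)^2 = pi*(11/2)^2 = 95.0332 mm^2
UTS = F_max / A0 = 120*1000 / 95.0332
UTS = 1263 MPa


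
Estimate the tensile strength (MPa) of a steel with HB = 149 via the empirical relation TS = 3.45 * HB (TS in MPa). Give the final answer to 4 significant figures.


TS (MPa) = 3.45 * HB
TS = 3.45 * 149
TS = 514.1 MPa


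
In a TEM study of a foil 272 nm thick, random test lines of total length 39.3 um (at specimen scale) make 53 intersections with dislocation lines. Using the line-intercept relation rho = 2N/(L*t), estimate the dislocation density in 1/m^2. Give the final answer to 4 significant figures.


rho = 2N / (L * t)
L = 39.3 um = 3.93e-05 m, t = 272 nm = 2.72e-07 m
rho = 2 * 53 / (3.93e-05 * 2.72e-07)
rho = 9.916e+12 1/m^2


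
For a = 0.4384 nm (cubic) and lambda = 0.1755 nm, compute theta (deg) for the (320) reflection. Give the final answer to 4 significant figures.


d = a / sqrt(h^2+k^2+l^2)
d = 0.4384 / sqrt(13) = 0.12159 nm
lambda = 2*d*sin(theta)  =>  sin(theta) = lambda / (2*d)
sin(theta) = 0.1755 / (2 * 0.12159) = 0.721686
theta = 46.19 deg


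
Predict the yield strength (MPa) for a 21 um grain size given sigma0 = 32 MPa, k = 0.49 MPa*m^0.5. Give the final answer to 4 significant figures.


sigma_y = sigma0 + k / sqrt(d)
d = 21 um = 2.1e-05 m
sigma_y = 32 + 0.49 / sqrt(2.1e-05)
sigma_y = 138.9 MPa


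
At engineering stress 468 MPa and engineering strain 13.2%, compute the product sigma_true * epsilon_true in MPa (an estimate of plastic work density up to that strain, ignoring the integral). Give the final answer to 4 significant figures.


sigma_true = sigma_eng * (1 + epsilon_eng)
sigma_true = 468 * (1 + 0.132) = 529.776 MPa
epsilon_true = ln(1 + epsilon_eng)
epsilon_true = ln(1 + 0.132) = 0.123986
sigma_true * epsilon_true = 529.776 * 0.123986 = 65.68 MPa


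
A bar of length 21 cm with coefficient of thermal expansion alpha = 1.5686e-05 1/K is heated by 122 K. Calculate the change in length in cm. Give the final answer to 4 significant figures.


dL = L0 * alpha * dT
dL = 21 * 1.5686e-05 * 122
dL = 0.04019 cm


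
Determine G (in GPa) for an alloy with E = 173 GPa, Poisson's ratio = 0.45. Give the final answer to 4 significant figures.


G = E / (2*(1+nu))
G = 173 / (2*(1+0.45))
G = 59.66 GPa


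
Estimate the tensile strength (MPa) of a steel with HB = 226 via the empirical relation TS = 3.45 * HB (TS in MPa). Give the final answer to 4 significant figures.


TS (MPa) = 3.45 * HB
TS = 3.45 * 226
TS = 779.7 MPa


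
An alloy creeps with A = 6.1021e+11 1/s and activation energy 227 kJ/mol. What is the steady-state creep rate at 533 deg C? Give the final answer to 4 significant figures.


rate = A * exp(-Q / (R*T))
T = 533 + 273.15 = 806.15 K
rate = 6.1021e+11 * exp(-227e3 / (8.314 * 806.15))
rate = 1.192e-03 1/s


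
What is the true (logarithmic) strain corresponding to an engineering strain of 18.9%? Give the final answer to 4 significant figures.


epsilon_true = ln(1 + epsilon_eng)
epsilon_true = ln(1 + 0.189)
epsilon_true = 0.1731


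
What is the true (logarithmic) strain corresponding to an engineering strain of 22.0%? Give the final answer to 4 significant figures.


epsilon_true = ln(1 + epsilon_eng)
epsilon_true = ln(1 + 0.22)
epsilon_true = 0.1989


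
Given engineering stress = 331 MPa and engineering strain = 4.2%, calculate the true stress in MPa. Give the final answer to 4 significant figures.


sigma_true = sigma_eng * (1 + epsilon_eng)
sigma_true = 331 * (1 + 0.042)
sigma_true = 344.9 MPa


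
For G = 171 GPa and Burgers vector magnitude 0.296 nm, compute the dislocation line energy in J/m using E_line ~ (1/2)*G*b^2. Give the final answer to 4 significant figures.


E = G*b^2/2
b = 0.296 nm = 2.96e-10 m
G = 171 GPa = 1.71e+11 Pa
E = 0.5 * 1.71e+11 * (2.96e-10)^2
E = 7.491e-09 J/m


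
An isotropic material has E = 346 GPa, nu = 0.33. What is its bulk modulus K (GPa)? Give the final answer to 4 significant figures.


K = E / (3*(1-2*nu))
K = 346 / (3*(1-2*0.33))
K = 339.2 GPa


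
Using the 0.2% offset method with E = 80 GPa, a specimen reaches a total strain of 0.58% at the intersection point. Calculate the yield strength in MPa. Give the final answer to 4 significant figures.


Offset strain = 0.002
Elastic strain at yield = total_strain - offset = 5.8e-03 - 0.002 = 3.8e-03
sigma_y = E * elastic_strain = 80000 * 3.8e-03
sigma_y = 304 MPa


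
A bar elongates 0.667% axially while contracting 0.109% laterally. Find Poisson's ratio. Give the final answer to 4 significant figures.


nu = -epsilon_lat / epsilon_axial
Lateral strain is contraction (negative), so using magnitudes:
nu = 0.109 / 0.667
nu = 0.1634


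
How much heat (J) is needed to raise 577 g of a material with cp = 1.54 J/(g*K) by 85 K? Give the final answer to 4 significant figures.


Q = m * cp * dT
Q = 577 * 1.54 * 85
Q = 75530 J


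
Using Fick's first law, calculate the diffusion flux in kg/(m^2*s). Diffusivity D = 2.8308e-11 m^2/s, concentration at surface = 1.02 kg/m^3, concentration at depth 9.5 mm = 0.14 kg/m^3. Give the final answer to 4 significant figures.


J = -D * (dC/dx) = D * (C1 - C2) / dx
J = 2.8308e-11 * (1.02 - 0.14) / 9.5e-03
J = 2.622e-09 kg/(m^2*s)


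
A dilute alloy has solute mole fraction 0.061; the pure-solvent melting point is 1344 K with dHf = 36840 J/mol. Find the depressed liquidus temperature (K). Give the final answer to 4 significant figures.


dT = R*Tm^2*x / dHf
dT = 8.314 * 1344^2 * 0.061 / 36840
dT = 24.8667 K
T_new = 1344 - 24.8667 = 1319 K


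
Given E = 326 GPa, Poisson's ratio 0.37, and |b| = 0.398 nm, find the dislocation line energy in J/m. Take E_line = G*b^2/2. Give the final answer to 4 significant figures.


Step 1: G = E / (2*(1+nu))
G = 326 / (2*(1+0.37)) = 118.978 GPa = 1.18978e+11 Pa
Step 2: E_line = G*b^2/2
b = 0.398 nm = 3.98e-10 m
E_line = 0.5 * 1.18978e+11 * (3.98e-10)^2 = 9.423e-09 J/m


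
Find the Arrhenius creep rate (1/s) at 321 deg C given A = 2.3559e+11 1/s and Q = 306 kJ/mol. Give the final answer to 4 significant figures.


rate = A * exp(-Q / (R*T))
T = 321 + 273.15 = 594.15 K
rate = 2.3559e+11 * exp(-306e3 / (8.314 * 594.15))
rate = 2.946e-16 1/s


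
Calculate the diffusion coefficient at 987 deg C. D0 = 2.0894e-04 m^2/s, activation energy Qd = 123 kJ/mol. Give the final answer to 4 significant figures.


D = D0 * exp(-Qd / (R*T))
T = 1260.15 K
D = 2.0894e-04 * exp(-123e3 / (8.314 * 1260.15))
D = 1.665e-09 m^2/s


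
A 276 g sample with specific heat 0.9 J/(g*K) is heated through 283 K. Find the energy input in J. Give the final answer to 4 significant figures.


Q = m * cp * dT
Q = 276 * 0.9 * 283
Q = 70300 J


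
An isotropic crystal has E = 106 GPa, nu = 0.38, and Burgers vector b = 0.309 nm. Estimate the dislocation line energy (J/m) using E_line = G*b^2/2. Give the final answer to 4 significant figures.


Step 1: G = E / (2*(1+nu))
G = 106 / (2*(1+0.38)) = 38.4058 GPa = 3.84058e+10 Pa
Step 2: E_line = G*b^2/2
b = 0.309 nm = 3.09e-10 m
E_line = 0.5 * 3.84058e+10 * (3.09e-10)^2 = 1.834e-09 J/m


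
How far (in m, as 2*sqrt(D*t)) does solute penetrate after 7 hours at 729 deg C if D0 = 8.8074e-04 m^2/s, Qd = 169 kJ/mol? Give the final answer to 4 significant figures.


Step 1: D = D0 * exp(-Qd/(R*T))
T = 1002.15 K
D = 8.8074e-04 * exp(-169e3 / (8.314 * 1002.15)) = 1.36714e-12 m^2/s
Step 2: L = 2*sqrt(D*t)
t = 7 h = 25200 s
L = 2*sqrt(1.36714e-12 * 25200) = 3.712e-04 m


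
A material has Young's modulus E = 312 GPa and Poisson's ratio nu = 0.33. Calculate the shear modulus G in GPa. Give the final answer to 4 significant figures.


G = E / (2*(1+nu))
G = 312 / (2*(1+0.33))
G = 117.3 GPa


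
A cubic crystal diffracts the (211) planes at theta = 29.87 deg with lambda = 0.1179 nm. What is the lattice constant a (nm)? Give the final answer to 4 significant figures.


d = lambda / (2*sin(theta))
d = 0.1179 / (2*sin(29.87 deg))
d = 0.118365 nm
a = d * sqrt(h^2+k^2+l^2) = 0.118365 * sqrt(6)
a = 0.2899 nm


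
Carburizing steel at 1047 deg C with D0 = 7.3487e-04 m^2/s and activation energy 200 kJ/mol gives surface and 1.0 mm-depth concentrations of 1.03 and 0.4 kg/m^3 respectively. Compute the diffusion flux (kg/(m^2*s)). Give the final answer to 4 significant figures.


Step 1: D = D0 * exp(-Qd/(R*T))
T = 1047 + 273.15 = 1320.15 K
D = 7.3487e-04 * exp(-200e3 / (8.314 * 1320.15)) = 8.96364e-12 m^2/s
Step 2: J = D * (C1 - C2) / dx
J = 8.96364e-12 * (1.03 - 0.4) / 1e-03
J = 5.647e-09 kg/(m^2*s)


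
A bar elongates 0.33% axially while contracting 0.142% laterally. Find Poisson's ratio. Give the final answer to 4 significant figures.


nu = -epsilon_lat / epsilon_axial
Lateral strain is contraction (negative), so using magnitudes:
nu = 0.142 / 0.33
nu = 0.4303


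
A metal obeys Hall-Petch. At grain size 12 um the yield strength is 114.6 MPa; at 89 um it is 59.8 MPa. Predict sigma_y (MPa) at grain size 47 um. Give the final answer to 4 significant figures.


sigma_y = sigma0 + k / sqrt(d)
1/sqrt(d1) = 1/sqrt(1.2e-05) = 288.675;  1/sqrt(d2) = 106
k = (sigma1 - sigma2) / (1/sqrt(d1) - 1/sqrt(d2)) = (114.6 - 59.8) / (288.675 - 106) = 0.299986 MPa*m^0.5
sigma0 = sigma1 - k/sqrt(d1) = 114.6 - 0.299986*288.675 = 28.0016 MPa
sigma_y(d3) = 28.0016 + 0.299986 / sqrt(4.7e-05) = 71.76 MPa


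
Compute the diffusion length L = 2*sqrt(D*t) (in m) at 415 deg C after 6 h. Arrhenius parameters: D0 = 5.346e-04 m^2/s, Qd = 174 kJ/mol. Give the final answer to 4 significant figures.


Step 1: D = D0 * exp(-Qd/(R*T))
T = 688.15 K
D = 5.346e-04 * exp(-174e3 / (8.314 * 688.15)) = 3.31075e-17 m^2/s
Step 2: L = 2*sqrt(D*t)
t = 6 h = 21600 s
L = 2*sqrt(3.31075e-17 * 21600) = 1.691e-06 m


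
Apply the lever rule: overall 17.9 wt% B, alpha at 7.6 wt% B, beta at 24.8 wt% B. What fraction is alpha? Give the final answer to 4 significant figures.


f_alpha = (C_beta - C0) / (C_beta - C_alpha)
f_alpha = (24.8 - 17.9) / (24.8 - 7.6)
f_alpha = 0.4012


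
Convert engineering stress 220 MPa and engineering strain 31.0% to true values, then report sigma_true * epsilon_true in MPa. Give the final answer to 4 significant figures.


sigma_true = sigma_eng * (1 + epsilon_eng)
sigma_true = 220 * (1 + 0.31) = 288.2 MPa
epsilon_true = ln(1 + epsilon_eng)
epsilon_true = ln(1 + 0.31) = 0.270027
sigma_true * epsilon_true = 288.2 * 0.270027 = 77.82 MPa


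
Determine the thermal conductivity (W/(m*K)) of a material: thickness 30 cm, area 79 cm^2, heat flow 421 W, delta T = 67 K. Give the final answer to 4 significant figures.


k = Q*L / (A*dT)
L = 0.3 m, A = 7.9e-03 m^2
k = 421 * 0.3 / (7.9e-03 * 67)
k = 238.6 W/(m*K)


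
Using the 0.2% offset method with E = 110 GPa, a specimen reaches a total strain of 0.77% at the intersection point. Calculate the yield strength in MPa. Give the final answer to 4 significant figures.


Offset strain = 0.002
Elastic strain at yield = total_strain - offset = 7.7e-03 - 0.002 = 5.7e-03
sigma_y = E * elastic_strain = 110000 * 5.7e-03
sigma_y = 627 MPa


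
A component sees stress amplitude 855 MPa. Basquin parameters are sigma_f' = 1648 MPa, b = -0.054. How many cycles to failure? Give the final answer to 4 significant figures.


sigma_a = sigma_f' * (2*Nf)^b
2*Nf = (sigma_a / sigma_f')^(1/b)
2*Nf = (855 / 1648)^(1/-0.054)
2*Nf = 189502
Nf = 94750 cycles


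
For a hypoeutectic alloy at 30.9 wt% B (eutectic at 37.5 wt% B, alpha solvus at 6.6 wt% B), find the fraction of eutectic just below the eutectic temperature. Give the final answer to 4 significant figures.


f_primary = (C_e - C0) / (C_e - C_alpha_max)
f_primary = (37.5 - 30.9) / (37.5 - 6.6)
f_primary = 0.213592
f_eutectic = 1 - 0.213592 = 0.7864


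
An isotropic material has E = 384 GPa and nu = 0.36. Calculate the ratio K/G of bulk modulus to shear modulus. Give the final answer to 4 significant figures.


G = E / (2*(1+nu))
G = 384 / (2*(1+0.36)) = 141.176 GPa
K = E / (3*(1-2*nu))
K = 384 / (3*(1-2*0.36)) = 457.143 GPa
K/G = 457.143 / 141.176 = 3.238


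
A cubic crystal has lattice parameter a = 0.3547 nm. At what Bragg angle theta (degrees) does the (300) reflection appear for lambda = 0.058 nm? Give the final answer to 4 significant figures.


d = a / sqrt(h^2+k^2+l^2)
d = 0.3547 / sqrt(9) = 0.118233 nm
lambda = 2*d*sin(theta)  =>  sin(theta) = lambda / (2*d)
sin(theta) = 0.058 / (2 * 0.118233) = 0.245278
theta = 14.2 deg


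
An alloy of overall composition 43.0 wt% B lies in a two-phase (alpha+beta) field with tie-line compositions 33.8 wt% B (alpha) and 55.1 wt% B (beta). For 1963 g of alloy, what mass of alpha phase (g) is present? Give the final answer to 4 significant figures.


f_alpha = (C_beta - C0) / (C_beta - C_alpha)
f_alpha = (55.1 - 43.0) / (55.1 - 33.8) = 0.568075
m_alpha = f_alpha * m_total = 0.568075 * 1963 = 1115 g


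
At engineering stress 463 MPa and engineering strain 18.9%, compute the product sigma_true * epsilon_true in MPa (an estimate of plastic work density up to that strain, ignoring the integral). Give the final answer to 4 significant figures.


sigma_true = sigma_eng * (1 + epsilon_eng)
sigma_true = 463 * (1 + 0.189) = 550.507 MPa
epsilon_true = ln(1 + epsilon_eng)
epsilon_true = ln(1 + 0.189) = 0.173113
sigma_true * epsilon_true = 550.507 * 0.173113 = 95.3 MPa


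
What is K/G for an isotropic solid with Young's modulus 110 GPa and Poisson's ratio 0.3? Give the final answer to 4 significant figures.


G = E / (2*(1+nu))
G = 110 / (2*(1+0.3)) = 42.3077 GPa
K = E / (3*(1-2*nu))
K = 110 / (3*(1-2*0.3)) = 91.6667 GPa
K/G = 91.6667 / 42.3077 = 2.167


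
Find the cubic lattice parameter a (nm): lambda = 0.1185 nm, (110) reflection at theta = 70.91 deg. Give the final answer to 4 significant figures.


d = lambda / (2*sin(theta))
d = 0.1185 / (2*sin(70.91 deg))
d = 0.062698 nm
a = d * sqrt(h^2+k^2+l^2) = 0.062698 * sqrt(2)
a = 0.08867 nm


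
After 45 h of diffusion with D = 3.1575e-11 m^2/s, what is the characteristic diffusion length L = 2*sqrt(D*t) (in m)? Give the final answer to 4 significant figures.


t = 45 hr = 162000 s
Diffusion length = 2*sqrt(D*t)
= 2*sqrt(3.1575e-11 * 162000)
= 4.523e-03 m


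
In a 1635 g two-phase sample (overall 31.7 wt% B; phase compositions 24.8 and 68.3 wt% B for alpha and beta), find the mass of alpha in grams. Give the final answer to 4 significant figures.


f_alpha = (C_beta - C0) / (C_beta - C_alpha)
f_alpha = (68.3 - 31.7) / (68.3 - 24.8) = 0.841379
m_alpha = f_alpha * m_total = 0.841379 * 1635 = 1376 g


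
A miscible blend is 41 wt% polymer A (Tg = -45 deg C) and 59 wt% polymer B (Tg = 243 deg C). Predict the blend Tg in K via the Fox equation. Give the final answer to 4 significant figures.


1/Tg = w1/Tg1 + w2/Tg2 (in Kelvin)
Tg1 = 228.15 K, Tg2 = 516.15 K
1/Tg = 0.41/228.15 + 0.59/516.15
Tg = 340.1 K


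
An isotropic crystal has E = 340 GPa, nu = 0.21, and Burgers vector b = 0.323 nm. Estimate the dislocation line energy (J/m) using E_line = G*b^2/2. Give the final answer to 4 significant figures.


Step 1: G = E / (2*(1+nu))
G = 340 / (2*(1+0.21)) = 140.496 GPa = 1.40496e+11 Pa
Step 2: E_line = G*b^2/2
b = 0.323 nm = 3.23e-10 m
E_line = 0.5 * 1.40496e+11 * (3.23e-10)^2 = 7.329e-09 J/m


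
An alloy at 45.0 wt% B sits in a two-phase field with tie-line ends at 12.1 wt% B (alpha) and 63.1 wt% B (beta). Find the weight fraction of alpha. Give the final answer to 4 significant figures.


f_alpha = (C_beta - C0) / (C_beta - C_alpha)
f_alpha = (63.1 - 45.0) / (63.1 - 12.1)
f_alpha = 0.3549


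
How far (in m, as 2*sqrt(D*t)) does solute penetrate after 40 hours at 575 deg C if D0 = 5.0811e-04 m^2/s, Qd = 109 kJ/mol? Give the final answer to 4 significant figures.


Step 1: D = D0 * exp(-Qd/(R*T))
T = 848.15 K
D = 5.0811e-04 * exp(-109e3 / (8.314 * 848.15)) = 9.83514e-11 m^2/s
Step 2: L = 2*sqrt(D*t)
t = 40 h = 144000 s
L = 2*sqrt(9.83514e-11 * 144000) = 7.527e-03 m


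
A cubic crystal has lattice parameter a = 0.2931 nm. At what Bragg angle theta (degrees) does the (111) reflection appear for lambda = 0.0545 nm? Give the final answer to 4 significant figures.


d = a / sqrt(h^2+k^2+l^2)
d = 0.2931 / sqrt(3) = 0.169221 nm
lambda = 2*d*sin(theta)  =>  sin(theta) = lambda / (2*d)
sin(theta) = 0.0545 / (2 * 0.169221) = 0.161032
theta = 9.267 deg


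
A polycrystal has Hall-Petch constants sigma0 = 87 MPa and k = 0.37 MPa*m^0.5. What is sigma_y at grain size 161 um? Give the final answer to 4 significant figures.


sigma_y = sigma0 + k / sqrt(d)
d = 161 um = 1.61e-04 m
sigma_y = 87 + 0.37 / sqrt(1.61e-04)
sigma_y = 116.2 MPa


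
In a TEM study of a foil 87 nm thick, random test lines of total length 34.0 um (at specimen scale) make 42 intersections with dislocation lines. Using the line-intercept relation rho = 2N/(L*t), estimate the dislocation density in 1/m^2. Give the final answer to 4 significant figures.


rho = 2N / (L * t)
L = 34.0 um = 3.4e-05 m, t = 87 nm = 8.7e-08 m
rho = 2 * 42 / (3.4e-05 * 8.7e-08)
rho = 2.84e+13 1/m^2


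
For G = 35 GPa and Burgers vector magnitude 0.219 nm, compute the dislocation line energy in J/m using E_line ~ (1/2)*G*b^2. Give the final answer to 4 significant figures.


E = G*b^2/2
b = 0.219 nm = 2.19e-10 m
G = 35 GPa = 3.5e+10 Pa
E = 0.5 * 3.5e+10 * (2.19e-10)^2
E = 8.393e-10 J/m


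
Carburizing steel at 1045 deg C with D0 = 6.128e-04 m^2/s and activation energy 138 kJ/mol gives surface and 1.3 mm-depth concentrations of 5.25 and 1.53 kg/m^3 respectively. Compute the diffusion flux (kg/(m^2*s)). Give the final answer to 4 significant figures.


Step 1: D = D0 * exp(-Qd/(R*T))
T = 1045 + 273.15 = 1318.15 K
D = 6.128e-04 * exp(-138e3 / (8.314 * 1318.15)) = 2.08239e-09 m^2/s
Step 2: J = D * (C1 - C2) / dx
J = 2.08239e-09 * (5.25 - 1.53) / 1.3e-03
J = 5.959e-06 kg/(m^2*s)


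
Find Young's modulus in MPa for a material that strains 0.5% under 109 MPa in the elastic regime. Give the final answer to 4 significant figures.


E = sigma / epsilon
epsilon = 0.5% = 5e-03
E = 109 / 5e-03
E = 21800 MPa


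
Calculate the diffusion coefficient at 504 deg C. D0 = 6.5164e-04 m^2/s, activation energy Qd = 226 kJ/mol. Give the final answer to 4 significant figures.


D = D0 * exp(-Qd / (R*T))
T = 777.15 K
D = 6.5164e-04 * exp(-226e3 / (8.314 * 777.15))
D = 4.201e-19 m^2/s


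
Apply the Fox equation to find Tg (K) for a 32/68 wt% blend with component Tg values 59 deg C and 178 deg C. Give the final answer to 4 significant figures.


1/Tg = w1/Tg1 + w2/Tg2 (in Kelvin)
Tg1 = 332.15 K, Tg2 = 451.15 K
1/Tg = 0.32/332.15 + 0.68/451.15
Tg = 404.7 K


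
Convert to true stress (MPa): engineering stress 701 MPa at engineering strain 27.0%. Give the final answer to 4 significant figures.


sigma_true = sigma_eng * (1 + epsilon_eng)
sigma_true = 701 * (1 + 0.27)
sigma_true = 890.3 MPa


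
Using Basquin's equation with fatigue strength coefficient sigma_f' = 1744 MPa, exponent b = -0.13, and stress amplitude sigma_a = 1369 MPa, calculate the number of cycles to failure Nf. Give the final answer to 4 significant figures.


sigma_a = sigma_f' * (2*Nf)^b
2*Nf = (sigma_a / sigma_f')^(1/b)
2*Nf = (1369 / 1744)^(1/-0.13)
2*Nf = 6.43862
Nf = 3.219 cycles


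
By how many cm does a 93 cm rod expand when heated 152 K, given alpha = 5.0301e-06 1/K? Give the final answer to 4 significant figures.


dL = L0 * alpha * dT
dL = 93 * 5.0301e-06 * 152
dL = 0.07111 cm


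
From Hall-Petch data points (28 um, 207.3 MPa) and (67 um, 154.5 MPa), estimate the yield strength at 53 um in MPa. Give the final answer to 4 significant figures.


sigma_y = sigma0 + k / sqrt(d)
1/sqrt(d1) = 1/sqrt(2.8e-05) = 188.982;  1/sqrt(d2) = 122.169
k = (sigma1 - sigma2) / (1/sqrt(d1) - 1/sqrt(d2)) = (207.3 - 154.5) / (188.982 - 122.169) = 0.790268 MPa*m^0.5
sigma0 = sigma1 - k/sqrt(d1) = 207.3 - 0.790268*188.982 = 57.9534 MPa
sigma_y(d3) = 57.9534 + 0.790268 / sqrt(5.3e-05) = 166.5 MPa


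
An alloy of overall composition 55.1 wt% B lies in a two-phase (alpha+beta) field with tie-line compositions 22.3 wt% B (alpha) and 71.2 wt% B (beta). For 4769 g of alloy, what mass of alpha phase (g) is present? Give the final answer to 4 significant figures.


f_alpha = (C_beta - C0) / (C_beta - C_alpha)
f_alpha = (71.2 - 55.1) / (71.2 - 22.3) = 0.329243
m_alpha = f_alpha * m_total = 0.329243 * 4769 = 1570 g


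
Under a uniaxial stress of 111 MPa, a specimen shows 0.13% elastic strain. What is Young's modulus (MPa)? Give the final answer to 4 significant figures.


E = sigma / epsilon
epsilon = 0.13% = 1.3e-03
E = 111 / 1.3e-03
E = 85380 MPa


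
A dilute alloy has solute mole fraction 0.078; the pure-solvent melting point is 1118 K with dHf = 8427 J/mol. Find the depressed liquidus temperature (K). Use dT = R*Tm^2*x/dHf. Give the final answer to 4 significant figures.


dT = R*Tm^2*x / dHf
dT = 8.314 * 1118^2 * 0.078 / 8427
dT = 96.1867 K
T_new = 1118 - 96.1867 = 1022 K


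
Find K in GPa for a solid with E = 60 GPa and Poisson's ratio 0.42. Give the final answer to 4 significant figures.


K = E / (3*(1-2*nu))
K = 60 / (3*(1-2*0.42))
K = 125 GPa


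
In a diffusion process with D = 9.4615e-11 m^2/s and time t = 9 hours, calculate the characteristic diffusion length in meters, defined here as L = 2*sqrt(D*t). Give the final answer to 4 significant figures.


t = 9 hr = 32400 s
Diffusion length = 2*sqrt(D*t)
= 2*sqrt(9.4615e-11 * 32400)
= 3.502e-03 m


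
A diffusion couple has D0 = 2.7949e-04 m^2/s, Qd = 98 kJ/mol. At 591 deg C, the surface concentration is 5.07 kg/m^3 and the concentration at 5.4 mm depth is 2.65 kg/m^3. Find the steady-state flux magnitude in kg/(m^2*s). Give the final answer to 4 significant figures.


Step 1: D = D0 * exp(-Qd/(R*T))
T = 591 + 273.15 = 864.15 K
D = 2.7949e-04 * exp(-98e3 / (8.314 * 864.15)) = 3.3298e-10 m^2/s
Step 2: J = D * (C1 - C2) / dx
J = 3.3298e-10 * (5.07 - 2.65) / 5.4e-03
J = 1.492e-07 kg/(m^2*s)


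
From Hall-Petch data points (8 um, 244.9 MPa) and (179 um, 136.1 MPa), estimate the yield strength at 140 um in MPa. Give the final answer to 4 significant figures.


sigma_y = sigma0 + k / sqrt(d)
1/sqrt(d1) = 1/sqrt(8e-06) = 353.553;  1/sqrt(d2) = 74.7435
k = (sigma1 - sigma2) / (1/sqrt(d1) - 1/sqrt(d2)) = (244.9 - 136.1) / (353.553 - 74.7435) = 0.39023 MPa*m^0.5
sigma0 = sigma1 - k/sqrt(d1) = 244.9 - 0.39023*353.553 = 106.933 MPa
sigma_y(d3) = 106.933 + 0.39023 / sqrt(1.4e-04) = 139.9 MPa


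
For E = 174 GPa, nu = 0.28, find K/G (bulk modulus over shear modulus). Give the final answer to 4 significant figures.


G = E / (2*(1+nu))
G = 174 / (2*(1+0.28)) = 67.9688 GPa
K = E / (3*(1-2*nu))
K = 174 / (3*(1-2*0.28)) = 131.818 GPa
K/G = 131.818 / 67.9688 = 1.939


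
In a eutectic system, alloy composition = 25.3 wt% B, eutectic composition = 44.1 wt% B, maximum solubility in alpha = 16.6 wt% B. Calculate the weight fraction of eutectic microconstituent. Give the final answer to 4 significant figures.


f_primary = (C_e - C0) / (C_e - C_alpha_max)
f_primary = (44.1 - 25.3) / (44.1 - 16.6)
f_primary = 0.683636
f_eutectic = 1 - 0.683636 = 0.3164


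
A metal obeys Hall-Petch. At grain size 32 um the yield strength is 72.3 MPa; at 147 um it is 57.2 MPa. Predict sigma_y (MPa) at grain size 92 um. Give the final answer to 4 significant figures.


sigma_y = sigma0 + k / sqrt(d)
1/sqrt(d1) = 1/sqrt(3.2e-05) = 176.777;  1/sqrt(d2) = 82.4786
k = (sigma1 - sigma2) / (1/sqrt(d1) - 1/sqrt(d2)) = (72.3 - 57.2) / (176.777 - 82.4786) = 0.160131 MPa*m^0.5
sigma0 = sigma1 - k/sqrt(d1) = 72.3 - 0.160131*176.777 = 43.9927 MPa
sigma_y(d3) = 43.9927 + 0.160131 / sqrt(9.2e-05) = 60.69 MPa


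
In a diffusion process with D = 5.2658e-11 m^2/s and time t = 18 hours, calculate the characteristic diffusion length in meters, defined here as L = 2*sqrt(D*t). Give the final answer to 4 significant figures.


t = 18 hr = 64800 s
Diffusion length = 2*sqrt(D*t)
= 2*sqrt(5.2658e-11 * 64800)
= 3.694e-03 m


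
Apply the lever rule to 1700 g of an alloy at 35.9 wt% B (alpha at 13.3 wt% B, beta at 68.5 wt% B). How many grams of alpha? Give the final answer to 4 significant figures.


f_alpha = (C_beta - C0) / (C_beta - C_alpha)
f_alpha = (68.5 - 35.9) / (68.5 - 13.3) = 0.59058
m_alpha = f_alpha * m_total = 0.59058 * 1700 = 1004 g


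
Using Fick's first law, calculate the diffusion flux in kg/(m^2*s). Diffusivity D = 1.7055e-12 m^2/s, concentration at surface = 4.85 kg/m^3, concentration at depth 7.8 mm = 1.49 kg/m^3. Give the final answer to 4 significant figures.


J = -D * (dC/dx) = D * (C1 - C2) / dx
J = 1.7055e-12 * (4.85 - 1.49) / 7.8e-03
J = 7.347e-10 kg/(m^2*s)


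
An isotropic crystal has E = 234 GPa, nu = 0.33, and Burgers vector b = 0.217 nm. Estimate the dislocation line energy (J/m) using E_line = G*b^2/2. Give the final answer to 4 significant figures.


Step 1: G = E / (2*(1+nu))
G = 234 / (2*(1+0.33)) = 87.9699 GPa = 8.79699e+10 Pa
Step 2: E_line = G*b^2/2
b = 0.217 nm = 2.17e-10 m
E_line = 0.5 * 8.79699e+10 * (2.17e-10)^2 = 2.071e-09 J/m


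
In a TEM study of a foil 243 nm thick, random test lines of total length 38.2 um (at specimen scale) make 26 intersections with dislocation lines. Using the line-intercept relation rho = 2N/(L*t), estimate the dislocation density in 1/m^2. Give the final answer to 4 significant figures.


rho = 2N / (L * t)
L = 38.2 um = 3.82e-05 m, t = 243 nm = 2.43e-07 m
rho = 2 * 26 / (3.82e-05 * 2.43e-07)
rho = 5.602e+12 1/m^2


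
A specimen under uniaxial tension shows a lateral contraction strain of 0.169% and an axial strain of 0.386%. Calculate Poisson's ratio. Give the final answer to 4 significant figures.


nu = -epsilon_lat / epsilon_axial
Lateral strain is contraction (negative), so using magnitudes:
nu = 0.169 / 0.386
nu = 0.4378


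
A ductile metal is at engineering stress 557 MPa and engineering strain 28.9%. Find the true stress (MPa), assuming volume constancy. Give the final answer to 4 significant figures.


sigma_true = sigma_eng * (1 + epsilon_eng)
sigma_true = 557 * (1 + 0.289)
sigma_true = 718 MPa


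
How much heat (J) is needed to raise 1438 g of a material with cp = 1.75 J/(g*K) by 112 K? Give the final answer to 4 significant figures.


Q = m * cp * dT
Q = 1438 * 1.75 * 112
Q = 281800 J


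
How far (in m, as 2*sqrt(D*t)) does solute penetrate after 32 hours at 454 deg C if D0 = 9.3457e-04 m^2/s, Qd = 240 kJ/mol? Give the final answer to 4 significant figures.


Step 1: D = D0 * exp(-Qd/(R*T))
T = 727.15 K
D = 9.3457e-04 * exp(-240e3 / (8.314 * 727.15)) = 5.36598e-21 m^2/s
Step 2: L = 2*sqrt(D*t)
t = 32 h = 115200 s
L = 2*sqrt(5.36598e-21 * 115200) = 4.973e-08 m


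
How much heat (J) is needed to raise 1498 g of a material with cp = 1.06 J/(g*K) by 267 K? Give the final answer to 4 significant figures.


Q = m * cp * dT
Q = 1498 * 1.06 * 267
Q = 424000 J


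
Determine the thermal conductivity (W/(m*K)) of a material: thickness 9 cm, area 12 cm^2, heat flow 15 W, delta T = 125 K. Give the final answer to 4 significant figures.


k = Q*L / (A*dT)
L = 0.09 m, A = 1.2e-03 m^2
k = 15 * 0.09 / (1.2e-03 * 125)
k = 9 W/(m*K)


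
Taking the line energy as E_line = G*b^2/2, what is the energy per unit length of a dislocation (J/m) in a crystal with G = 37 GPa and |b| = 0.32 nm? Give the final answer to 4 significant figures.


E = G*b^2/2
b = 0.32 nm = 3.2e-10 m
G = 37 GPa = 3.7e+10 Pa
E = 0.5 * 3.7e+10 * (3.2e-10)^2
E = 1.894e-09 J/m


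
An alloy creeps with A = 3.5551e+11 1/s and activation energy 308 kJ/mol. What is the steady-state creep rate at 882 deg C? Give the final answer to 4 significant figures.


rate = A * exp(-Q / (R*T))
T = 882 + 273.15 = 1155.15 K
rate = 3.5551e+11 * exp(-308e3 / (8.314 * 1155.15))
rate = 4.197e-03 1/s


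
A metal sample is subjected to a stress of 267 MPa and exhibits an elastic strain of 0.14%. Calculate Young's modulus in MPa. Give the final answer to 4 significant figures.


E = sigma / epsilon
epsilon = 0.14% = 1.4e-03
E = 267 / 1.4e-03
E = 190700 MPa


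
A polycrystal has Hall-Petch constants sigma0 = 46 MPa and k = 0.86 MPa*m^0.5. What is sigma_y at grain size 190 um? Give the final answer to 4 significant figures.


sigma_y = sigma0 + k / sqrt(d)
d = 190 um = 1.9e-04 m
sigma_y = 46 + 0.86 / sqrt(1.9e-04)
sigma_y = 108.4 MPa


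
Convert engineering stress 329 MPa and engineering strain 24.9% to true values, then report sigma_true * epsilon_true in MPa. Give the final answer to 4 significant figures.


sigma_true = sigma_eng * (1 + epsilon_eng)
sigma_true = 329 * (1 + 0.249) = 410.921 MPa
epsilon_true = ln(1 + epsilon_eng)
epsilon_true = ln(1 + 0.249) = 0.222343
sigma_true * epsilon_true = 410.921 * 0.222343 = 91.37 MPa


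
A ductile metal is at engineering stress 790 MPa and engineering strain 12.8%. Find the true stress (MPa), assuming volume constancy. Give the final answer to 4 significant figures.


sigma_true = sigma_eng * (1 + epsilon_eng)
sigma_true = 790 * (1 + 0.128)
sigma_true = 891.1 MPa


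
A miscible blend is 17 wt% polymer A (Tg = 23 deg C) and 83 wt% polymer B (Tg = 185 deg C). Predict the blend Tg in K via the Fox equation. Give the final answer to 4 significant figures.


1/Tg = w1/Tg1 + w2/Tg2 (in Kelvin)
Tg1 = 296.15 K, Tg2 = 458.15 K
1/Tg = 0.17/296.15 + 0.83/458.15
Tg = 419.2 K


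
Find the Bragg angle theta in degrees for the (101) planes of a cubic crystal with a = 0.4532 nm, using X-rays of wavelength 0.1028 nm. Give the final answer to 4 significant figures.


d = a / sqrt(h^2+k^2+l^2)
d = 0.4532 / sqrt(2) = 0.320461 nm
lambda = 2*d*sin(theta)  =>  sin(theta) = lambda / (2*d)
sin(theta) = 0.1028 / (2 * 0.320461) = 0.160394
theta = 9.23 deg


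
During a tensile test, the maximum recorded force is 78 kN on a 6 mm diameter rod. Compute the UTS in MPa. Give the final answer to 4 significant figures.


A0 = pi*(d/2)^2 = pi*(6/2)^2 = 28.2743 mm^2
UTS = F_max / A0 = 78*1000 / 28.2743
UTS = 2759 MPa


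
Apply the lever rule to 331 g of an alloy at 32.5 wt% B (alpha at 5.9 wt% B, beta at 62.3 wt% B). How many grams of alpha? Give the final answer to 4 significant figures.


f_alpha = (C_beta - C0) / (C_beta - C_alpha)
f_alpha = (62.3 - 32.5) / (62.3 - 5.9) = 0.528369
m_alpha = f_alpha * m_total = 0.528369 * 331 = 174.9 g


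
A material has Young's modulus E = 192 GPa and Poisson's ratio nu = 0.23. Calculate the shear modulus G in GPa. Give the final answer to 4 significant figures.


G = E / (2*(1+nu))
G = 192 / (2*(1+0.23))
G = 78.05 GPa


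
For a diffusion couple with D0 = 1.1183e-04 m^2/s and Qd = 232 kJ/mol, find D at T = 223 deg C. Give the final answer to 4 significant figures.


D = D0 * exp(-Qd / (R*T))
T = 496.15 K
D = 1.1183e-04 * exp(-232e3 / (8.314 * 496.15))
D = 4.195e-29 m^2/s


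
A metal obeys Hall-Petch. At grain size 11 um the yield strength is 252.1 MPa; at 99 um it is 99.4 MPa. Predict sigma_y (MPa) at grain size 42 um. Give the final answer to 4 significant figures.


sigma_y = sigma0 + k / sqrt(d)
1/sqrt(d1) = 1/sqrt(1.1e-05) = 301.511;  1/sqrt(d2) = 100.504
k = (sigma1 - sigma2) / (1/sqrt(d1) - 1/sqrt(d2)) = (252.1 - 99.4) / (301.511 - 100.504) = 0.759673 MPa*m^0.5
sigma0 = sigma1 - k/sqrt(d1) = 252.1 - 0.759673*301.511 = 23.05 MPa
sigma_y(d3) = 23.05 + 0.759673 / sqrt(4.2e-05) = 140.3 MPa


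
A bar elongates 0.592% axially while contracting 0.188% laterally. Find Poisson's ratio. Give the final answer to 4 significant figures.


nu = -epsilon_lat / epsilon_axial
Lateral strain is contraction (negative), so using magnitudes:
nu = 0.188 / 0.592
nu = 0.3176


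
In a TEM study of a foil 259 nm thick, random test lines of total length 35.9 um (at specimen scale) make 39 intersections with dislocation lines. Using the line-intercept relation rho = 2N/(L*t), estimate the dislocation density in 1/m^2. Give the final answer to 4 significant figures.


rho = 2N / (L * t)
L = 35.9 um = 3.59e-05 m, t = 259 nm = 2.59e-07 m
rho = 2 * 39 / (3.59e-05 * 2.59e-07)
rho = 8.389e+12 1/m^2


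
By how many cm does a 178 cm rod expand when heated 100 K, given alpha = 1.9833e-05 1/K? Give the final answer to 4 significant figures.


dL = L0 * alpha * dT
dL = 178 * 1.9833e-05 * 100
dL = 0.353 cm


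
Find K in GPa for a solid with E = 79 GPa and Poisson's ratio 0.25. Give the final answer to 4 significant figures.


K = E / (3*(1-2*nu))
K = 79 / (3*(1-2*0.25))
K = 52.67 GPa


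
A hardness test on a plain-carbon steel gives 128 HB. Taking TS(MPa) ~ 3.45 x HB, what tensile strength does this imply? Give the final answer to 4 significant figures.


TS (MPa) = 3.45 * HB
TS = 3.45 * 128
TS = 441.6 MPa


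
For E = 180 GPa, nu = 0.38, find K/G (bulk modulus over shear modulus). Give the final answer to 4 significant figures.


G = E / (2*(1+nu))
G = 180 / (2*(1+0.38)) = 65.2174 GPa
K = E / (3*(1-2*nu))
K = 180 / (3*(1-2*0.38)) = 250 GPa
K/G = 250 / 65.2174 = 3.833


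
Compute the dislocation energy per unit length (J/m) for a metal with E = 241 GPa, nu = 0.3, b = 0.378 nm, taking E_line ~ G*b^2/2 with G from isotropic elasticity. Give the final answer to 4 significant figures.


Step 1: G = E / (2*(1+nu))
G = 241 / (2*(1+0.3)) = 92.6923 GPa = 9.26923e+10 Pa
Step 2: E_line = G*b^2/2
b = 0.378 nm = 3.78e-10 m
E_line = 0.5 * 9.26923e+10 * (3.78e-10)^2 = 6.622e-09 J/m


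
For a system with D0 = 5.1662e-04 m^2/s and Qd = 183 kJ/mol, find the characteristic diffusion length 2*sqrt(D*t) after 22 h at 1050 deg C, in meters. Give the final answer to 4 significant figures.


Step 1: D = D0 * exp(-Qd/(R*T))
T = 1323.15 K
D = 5.1662e-04 * exp(-183e3 / (8.314 * 1323.15)) = 3.07985e-11 m^2/s
Step 2: L = 2*sqrt(D*t)
t = 22 h = 79200 s
L = 2*sqrt(3.07985e-11 * 79200) = 3.124e-03 m


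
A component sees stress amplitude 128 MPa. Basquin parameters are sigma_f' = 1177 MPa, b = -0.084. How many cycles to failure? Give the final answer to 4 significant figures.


sigma_a = sigma_f' * (2*Nf)^b
2*Nf = (sigma_a / sigma_f')^(1/b)
2*Nf = (128 / 1177)^(1/-0.084)
2*Nf = 2.95821e+11
Nf = 1.479e+11 cycles


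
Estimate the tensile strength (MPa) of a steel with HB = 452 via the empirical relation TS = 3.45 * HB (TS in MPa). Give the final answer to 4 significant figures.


TS (MPa) = 3.45 * HB
TS = 3.45 * 452
TS = 1559 MPa


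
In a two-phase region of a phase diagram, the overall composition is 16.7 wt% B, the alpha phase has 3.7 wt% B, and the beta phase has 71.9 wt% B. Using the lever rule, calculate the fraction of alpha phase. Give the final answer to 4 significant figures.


f_alpha = (C_beta - C0) / (C_beta - C_alpha)
f_alpha = (71.9 - 16.7) / (71.9 - 3.7)
f_alpha = 0.8094


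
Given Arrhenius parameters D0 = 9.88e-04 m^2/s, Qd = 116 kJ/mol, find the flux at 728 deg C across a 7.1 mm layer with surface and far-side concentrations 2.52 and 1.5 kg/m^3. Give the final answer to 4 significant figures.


Step 1: D = D0 * exp(-Qd/(R*T))
T = 728 + 273.15 = 1001.15 K
D = 9.88e-04 * exp(-116e3 / (8.314 * 1001.15)) = 8.75549e-10 m^2/s
Step 2: J = D * (C1 - C2) / dx
J = 8.75549e-10 * (2.52 - 1.5) / 7.1e-03
J = 1.258e-07 kg/(m^2*s)


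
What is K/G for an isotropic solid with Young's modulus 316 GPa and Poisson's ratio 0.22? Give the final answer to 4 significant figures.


G = E / (2*(1+nu))
G = 316 / (2*(1+0.22)) = 129.508 GPa
K = E / (3*(1-2*nu))
K = 316 / (3*(1-2*0.22)) = 188.095 GPa
K/G = 188.095 / 129.508 = 1.452


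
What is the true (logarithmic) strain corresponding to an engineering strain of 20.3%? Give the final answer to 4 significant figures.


epsilon_true = ln(1 + epsilon_eng)
epsilon_true = ln(1 + 0.203)
epsilon_true = 0.1848


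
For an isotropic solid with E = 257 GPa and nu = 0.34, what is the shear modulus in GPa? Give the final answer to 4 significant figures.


G = E / (2*(1+nu))
G = 257 / (2*(1+0.34))
G = 95.9 GPa


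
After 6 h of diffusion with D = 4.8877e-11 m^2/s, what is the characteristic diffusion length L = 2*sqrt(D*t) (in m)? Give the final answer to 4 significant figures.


t = 6 hr = 21600 s
Diffusion length = 2*sqrt(D*t)
= 2*sqrt(4.8877e-11 * 21600)
= 2.055e-03 m


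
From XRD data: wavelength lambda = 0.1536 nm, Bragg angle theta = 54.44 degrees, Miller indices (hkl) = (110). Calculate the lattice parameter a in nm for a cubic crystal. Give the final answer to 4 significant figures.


d = lambda / (2*sin(theta))
d = 0.1536 / (2*sin(54.44 deg))
d = 0.0944061 nm
a = d * sqrt(h^2+k^2+l^2) = 0.0944061 * sqrt(2)
a = 0.1335 nm


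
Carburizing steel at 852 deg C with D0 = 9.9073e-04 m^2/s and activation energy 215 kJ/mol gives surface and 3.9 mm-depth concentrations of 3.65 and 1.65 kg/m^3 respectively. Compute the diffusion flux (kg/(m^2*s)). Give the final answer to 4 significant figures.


Step 1: D = D0 * exp(-Qd/(R*T))
T = 852 + 273.15 = 1125.15 K
D = 9.9073e-04 * exp(-215e3 / (8.314 * 1125.15)) = 1.03349e-13 m^2/s
Step 2: J = D * (C1 - C2) / dx
J = 1.03349e-13 * (3.65 - 1.65) / 3.9e-03
J = 5.3e-11 kg/(m^2*s)
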